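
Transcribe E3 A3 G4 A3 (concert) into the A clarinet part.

The A clarinet sounds a minor third below written, so the written part must be a minor third above concert — transpose each note up.
E3 → G3
A3 → C4
G4 → Bb4
A3 → C4

G3 C4 Bb4 C4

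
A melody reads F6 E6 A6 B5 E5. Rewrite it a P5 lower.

F6 -> Bb5
E6 -> A5
A6 -> D6
B5 -> E5
E5 -> A4

Bb5 A5 D6 E5 A4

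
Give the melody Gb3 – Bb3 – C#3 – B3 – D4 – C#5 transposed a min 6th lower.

Gb3 gives Bb2
Bb3 gives D3
C#3 gives E#2
B3 gives D#3
D4 gives F#3
C#5 gives E#4

Bb2 D3 E#2 D#3 F#3 E#4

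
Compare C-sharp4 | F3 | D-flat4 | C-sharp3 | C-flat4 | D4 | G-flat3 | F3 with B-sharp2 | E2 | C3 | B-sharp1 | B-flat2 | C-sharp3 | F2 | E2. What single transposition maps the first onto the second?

down a minor ninth

From C#4 to B#2 is 9 letter names — a ninth of some quality.
B#2 to C#4 is 13 semitones, which makes it a minor ninth; the second version is lower, so the direction is down.
Checking another pair — F3 → E2 — gives the same interval.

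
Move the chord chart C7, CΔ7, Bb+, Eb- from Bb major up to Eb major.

Bb major up to Eb major is a perfect fourth; each chord root moves by that interval while the quality stays the same.
C7: root C up a perfect fourth → F, giving F7.
CΔ7: root C up a perfect fourth → F, giving FΔ7.
Bb+: root Bb up a perfect fourth → Eb, giving Eb+.
Eb-: root Eb up a perfect fourth → Ab, giving Ab-.

F7 FΔ7 Eb+ Ab-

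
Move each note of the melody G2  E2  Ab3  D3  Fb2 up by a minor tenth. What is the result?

Bb3 G3 Cb5 F4 Abb3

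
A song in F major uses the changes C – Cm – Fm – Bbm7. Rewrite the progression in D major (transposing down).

F major down to D major is a minor third; each chord root moves by that interval while the quality stays the same.
C: root C down a minor third → A, giving A.
Cm: root C down a minor third → A, giving Am.
Fm: root F down a minor third → D, giving Dm.
Bbm7: root Bb down a minor third → G, giving Gm7.

A Am Dm Gm7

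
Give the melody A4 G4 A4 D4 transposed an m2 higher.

A4: a second up reaches B, and 1 semitone makes it Bb4.
A minor second up from G4 gives Ab4.
A4: a second up reaches B, and 1 semitone makes it Bb4.
A minor second up from D4 gives Eb4.

Bb4 Ab4 Bb4 Eb4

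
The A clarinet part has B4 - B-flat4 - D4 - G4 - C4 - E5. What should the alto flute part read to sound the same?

C#5 C5 E4 A4 D4 F#5

First find concert pitch: the A clarinet sounds a minor third below written, so B4 B-flat4 D4 G4 C4 E5 sounds G#4 G4 B3 E4 A3 C#5.
Then write for alto flute: it sounds a perfect fourth below written, so the part must be a perfect fourth above concert.
G#4 → C#5
G4 → C5
B3 → E4
E4 → A4
A3 → D4
C#5 → F#5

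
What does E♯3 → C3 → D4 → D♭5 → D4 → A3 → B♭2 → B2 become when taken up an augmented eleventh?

A##4 F#4 G#5 G6 G#5 D#5 E4 E#4

An augmented eleventh up from E#3 gives A##4.
C3: an eleventh up reaches F, and 18 semitones makes it F#4.
D4 up an augmented eleventh is G#5.
An augmented eleventh up from Db5 gives G6.
D4 up an augmented eleventh is G#5.
A3: an eleventh up reaches D, and 18 semitones makes it D#5.
Bb2: an eleventh up reaches E, and 18 semitones makes it E4.
B2 up an augmented eleventh is E#4.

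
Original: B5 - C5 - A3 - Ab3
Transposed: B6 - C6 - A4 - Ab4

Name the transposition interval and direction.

From B5 to B6 is 8 letter names — an octave of some quality.
B5 to B6 is 12 semitones, which makes it a perfect octave; the second version is higher, so the direction is up.
Checking another pair — Ab3 → Ab4 — gives the same interval.

up a perfect octave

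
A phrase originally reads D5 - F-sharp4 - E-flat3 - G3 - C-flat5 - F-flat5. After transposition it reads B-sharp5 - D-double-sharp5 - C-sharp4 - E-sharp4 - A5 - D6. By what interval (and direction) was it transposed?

up an augmented sixth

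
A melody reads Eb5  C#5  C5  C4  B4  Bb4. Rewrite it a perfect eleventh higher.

Ab6 F#6 F6 F5 E6 Eb6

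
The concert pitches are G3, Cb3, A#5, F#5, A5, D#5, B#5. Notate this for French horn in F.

Written C4 sounds as F3 on the French horn in F, so concert pitches are written a perfect fifth up.
G3 becomes D4
Cb3 becomes Gb3
A#5 becomes E#6
F#5 becomes C#6
A5 becomes E6
D#5 becomes A#5
B#5 becomes F##6

D4 Gb3 E#6 C#6 E6 A#5 F##6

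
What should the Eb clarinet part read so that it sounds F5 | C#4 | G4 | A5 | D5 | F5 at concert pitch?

Written C4 sounds as Eb4 on the Eb clarinet, so concert pitches are written a minor third down.
F5 gives D5
C#4 gives A#3
G4 gives E4
A5 gives F#5
D5 gives B4
F5 gives D5

D5 A#3 E4 F#5 B4 D5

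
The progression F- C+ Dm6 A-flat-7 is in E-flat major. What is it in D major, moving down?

E-flat major down to D major is a minor second; each chord root moves by that interval while the quality stays the same.
F-: root F down a minor second → E, giving E-.
C+: root C down a minor second → B, giving B+.
Dm6: root D down a minor second → C#, giving C#m6.
A-flat-7: root A-flat down a minor second → G, giving G-7.

E- B+ C#m6 G-7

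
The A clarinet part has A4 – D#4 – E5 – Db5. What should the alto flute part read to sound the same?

B4 E#4 F#5 Eb5

First find concert pitch: the A clarinet sounds a minor third below written, so A4 D#4 E5 Db5 sounds F#4 B#3 C#5 Bb4.
Then write for alto flute: it sounds a perfect fourth below written, so the part must be a perfect fourth above concert.
F#4 → B4
B#3 → E#4
C#5 → F#5
Bb4 → Eb5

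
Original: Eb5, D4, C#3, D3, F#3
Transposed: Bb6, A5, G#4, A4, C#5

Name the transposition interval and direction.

up a perfect twelfth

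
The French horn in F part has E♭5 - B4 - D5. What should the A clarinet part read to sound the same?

Cb5 G4 Bb4

First find concert pitch: the French horn in F sounds a perfect fifth below written, so E♭5 B4 D5 sounds Ab4 E4 G4.
Then write for A clarinet: it sounds a minor third below written, so the part must be a minor third above concert.
Ab4 → Cb5
E4 → G4
G4 → Bb4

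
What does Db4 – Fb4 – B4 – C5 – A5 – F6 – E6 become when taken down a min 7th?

Eb3 Gb3 C#4 D4 B4 G5 F#5

Db4 -> Eb3
Fb4 -> Gb3
B4 -> C#4
C5 -> D4
A5 -> B4
F6 -> G5
E6 -> F#5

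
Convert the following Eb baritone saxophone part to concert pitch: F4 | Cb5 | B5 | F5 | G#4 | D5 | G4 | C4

Ab2 Ebb3 D4 Ab3 B2 F3 Bb2 Eb2

The Eb baritone saxophone sounds a major thirteenth below written, so transpose each written note down a major thirteenth.
F4 → Ab2
Cb5 → Ebb3
B5 → D4
F5 → Ab3
G#4 → B2
D5 → F3
G4 → Bb2
C4 → Eb2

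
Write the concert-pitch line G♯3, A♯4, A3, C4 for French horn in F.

D#4 E#5 E4 G4

Written C4 sounds as F3 on the French horn in F, so concert pitches are written a perfect fifth up.
G#3 → D#4
A#4 → E#5
A3 → E4
C4 → G4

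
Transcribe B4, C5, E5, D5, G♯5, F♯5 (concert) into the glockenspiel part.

B2 C3 E3 D3 G#3 F#3

Written C4 sounds as C6 on the glockenspiel, so concert pitches are written a perfect fifteenth down.
B4 → B2
C5 → C3
E5 → E3
D5 → D3
G#5 → G#3
F#5 → F#3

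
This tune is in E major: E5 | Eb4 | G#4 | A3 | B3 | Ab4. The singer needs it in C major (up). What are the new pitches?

E major to C major up is a minor sixth, so every note moves up by that interval.
E5 gives C6
Eb4 gives Cb5
G#4 gives E5
A3 gives F4
B3 gives G4
Ab4 gives Fb5

C6 Cb5 E5 F4 G4 Fb5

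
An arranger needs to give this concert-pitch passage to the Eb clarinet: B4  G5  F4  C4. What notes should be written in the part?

Written C4 sounds as Eb4 on the Eb clarinet, so concert pitches are written a minor third down.
B4 -> G#4
G5 -> E5
F4 -> D4
C4 -> A3

G#4 E5 D4 A3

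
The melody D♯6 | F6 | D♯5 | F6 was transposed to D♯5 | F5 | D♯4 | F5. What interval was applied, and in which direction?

Take the first pair: D#6 → D#5. D to D spans 8 letter names, so the interval is some kind of octave.
D#5 to D#6 is 12 semitones, which makes it a perfect octave; the second version is lower, so the direction is down.
Checking another pair — F6 → F5 — gives the same interval.

down a perfect octave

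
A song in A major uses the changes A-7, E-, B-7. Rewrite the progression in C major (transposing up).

C-7 G- D-7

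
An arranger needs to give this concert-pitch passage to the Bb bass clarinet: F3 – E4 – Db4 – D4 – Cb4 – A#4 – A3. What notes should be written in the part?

The Bb bass clarinet sounds a major ninth below written, so the written part must be a major ninth above concert — transpose each note up.
F3 becomes G4
E4 becomes F#5
Db4 becomes Eb5
D4 becomes E5
Cb4 becomes Db5
A#4 becomes B#5
A3 becomes B4

G4 F#5 Eb5 E5 Db5 B#5 B4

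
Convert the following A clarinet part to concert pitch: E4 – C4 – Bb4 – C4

The A clarinet sounds a minor third below written, so transpose each written note down a minor third.
E4 -> C#4
C4 -> A3
Bb4 -> G4
C4 -> A3

C#4 A3 G4 A3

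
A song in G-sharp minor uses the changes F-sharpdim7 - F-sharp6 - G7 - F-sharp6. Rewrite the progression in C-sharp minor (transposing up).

Bdim7 B6 C7 B6

G-sharp minor up to C-sharp minor is a perfect fourth; each chord root moves by that interval while the quality stays the same.
F-sharpdim7: root F-sharp up a perfect fourth → B, giving Bdim7.
F-sharp6: root F-sharp up a perfect fourth → B, giving B6.
G7: root G up a perfect fourth → C, giving C7.
F-sharp6: root F-sharp up a perfect fourth → B, giving B6.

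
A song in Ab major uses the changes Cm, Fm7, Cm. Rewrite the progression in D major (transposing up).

F#m Bm7 F#m

Ab major up to D major is an augmented fourth; each chord root moves by that interval while the quality stays the same.
Cm: root C up an augmented fourth → F#, giving F#m.
Fm7: root F up an augmented fourth → B, giving Bm7.
Cm: root C up an augmented fourth → F#, giving F#m.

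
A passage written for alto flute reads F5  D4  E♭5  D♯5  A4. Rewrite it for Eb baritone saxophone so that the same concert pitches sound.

First find concert pitch: the alto flute sounds a perfect fourth below written, so F5 D4 E♭5 D♯5 A4 sounds C5 A3 Bb4 A#4 E4.
Then write for Eb baritone saxophone: it sounds a major thirteenth below written, so the part must be a major thirteenth above concert.
C5 → A6
A3 → F#5
Bb4 → G6
A#4 → F##6
E4 → C#6

A6 F#5 G6 F##6 C#6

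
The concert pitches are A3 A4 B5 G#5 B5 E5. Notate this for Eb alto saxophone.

F#4 F#5 G#6 E#6 G#6 C#6

Written C4 sounds as Eb3 on the Eb alto saxophone, so concert pitches are written a major sixth up.
A3 -> F#4
A4 -> F#5
B5 -> G#6
G#5 -> E#6
B5 -> G#6
E5 -> C#6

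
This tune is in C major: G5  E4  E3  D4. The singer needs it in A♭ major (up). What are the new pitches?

Eb6 C5 C4 Bb4

C major to A♭ major up is a minor sixth, so every note moves up by that interval.
G5 → Eb6
E4 → C5
E3 → C4
D4 → Bb4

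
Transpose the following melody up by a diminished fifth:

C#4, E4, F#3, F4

C#4 to G4
E4 to Bb4
F#3 to C4
F4 to Cb5

G4 Bb4 C4 Cb5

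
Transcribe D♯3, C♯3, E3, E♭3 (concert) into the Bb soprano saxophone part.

E#3 D#3 F#3 F3

Written C4 sounds as Bb3 on the Bb soprano saxophone, so concert pitches are written a major second up.
D#3 → E#3
C#3 → D#3
E3 → F#3
Eb3 → F3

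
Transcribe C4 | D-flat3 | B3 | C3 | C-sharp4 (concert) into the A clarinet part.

Written C4 sounds as A3 on the A clarinet, so concert pitches are written a minor third up.
C4 becomes Eb4
Db3 becomes Fb3
B3 becomes D4
C3 becomes Eb3
C#4 becomes E4

Eb4 Fb3 D4 Eb3 E4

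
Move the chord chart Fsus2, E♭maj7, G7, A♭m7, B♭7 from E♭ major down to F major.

E♭ major down to F major is a minor seventh; each chord root moves by that interval while the quality stays the same.
Fsus2: root F down a minor seventh → G, giving Gsus2.
E♭maj7: root E♭ down a minor seventh → F, giving Fmaj7.
G7: root G down a minor seventh → A, giving A7.
A♭m7: root A♭ down a minor seventh → Bb, giving Bbm7.
B♭7: root B♭ down a minor seventh → C, giving C7.

Gsus2 Fmaj7 A7 Bbm7 C7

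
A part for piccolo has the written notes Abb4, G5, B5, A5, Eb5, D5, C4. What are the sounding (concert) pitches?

The piccolo sounds a perfect octave above written, so transpose each written note up a perfect octave.
Abb4 -> Abb5
G5 -> G6
B5 -> B6
A5 -> A6
Eb5 -> Eb6
D5 -> D6
C4 -> C5

Abb5 G6 B6 A6 Eb6 D6 C5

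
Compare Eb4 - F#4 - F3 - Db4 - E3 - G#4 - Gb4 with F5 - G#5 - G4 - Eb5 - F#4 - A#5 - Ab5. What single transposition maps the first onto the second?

up a major ninth

From Eb4 to F5 is 9 letter names — a ninth of some quality.
Eb4 to F5 is 14 semitones, which makes it a major ninth; the second version is higher, so the direction is up.
Checking another pair — Gb4 → Ab5 — gives the same interval.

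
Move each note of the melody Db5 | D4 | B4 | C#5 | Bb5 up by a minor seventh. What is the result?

Cb6 C5 A5 B5 Ab6

Db5 up a minor seventh is Cb6.
A minor seventh up from D4 gives C5.
B4 up a minor seventh is A5.
C#5 up a minor seventh is B5.
Bb5: a seventh up reaches A, and 10 semitones makes it Ab6.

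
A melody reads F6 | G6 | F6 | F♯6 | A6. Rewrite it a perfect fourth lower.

F6 → C6
G6 → D6
F6 → C6
F#6 → C#6
A6 → E6

C6 D6 C6 C#6 E6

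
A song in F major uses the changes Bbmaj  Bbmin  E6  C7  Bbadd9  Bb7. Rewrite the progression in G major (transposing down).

Cmaj Cmin F#6 D7 Cadd9 C7

F major down to G major is a minor seventh; each chord root moves by that interval while the quality stays the same.
Bbmaj: root Bb down a minor seventh → C, giving Cmaj.
Bbmin: root Bb down a minor seventh → C, giving Cmin.
E6: root E down a minor seventh → F#, giving F#6.
C7: root C down a minor seventh → D, giving D7.
Bbadd9: root Bb down a minor seventh → C, giving Cadd9.
Bb7: root Bb down a minor seventh → C, giving C7.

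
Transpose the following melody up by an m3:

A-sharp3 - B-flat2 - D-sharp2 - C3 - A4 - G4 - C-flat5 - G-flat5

A#3 becomes C#4
Bb2 becomes Db3
D#2 becomes F#2
C3 becomes Eb3
A4 becomes C5
G4 becomes Bb4
Cb5 becomes Ebb5
Gb5 becomes Bbb5

C#4 Db3 F#2 Eb3 C5 Bb4 Ebb5 Bbb5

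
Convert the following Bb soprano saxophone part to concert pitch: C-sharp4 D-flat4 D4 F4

The Bb soprano saxophone sounds a major second below written, so transpose each written note down a major second.
C#4 → B3
Db4 → Cb4
D4 → C4
F4 → Eb4

B3 Cb4 C4 Eb4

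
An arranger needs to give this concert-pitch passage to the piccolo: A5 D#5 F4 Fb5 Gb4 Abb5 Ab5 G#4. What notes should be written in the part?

A4 D#4 F3 Fb4 Gb3 Abb4 Ab4 G#3

Written C4 sounds as C5 on the piccolo, so concert pitches are written a perfect octave down.
A5 → A4
D#5 → D#4
F4 → F3
Fb5 → Fb4
Gb4 → Gb3
Abb5 → Abb4
Ab5 → Ab4
G#4 → G#3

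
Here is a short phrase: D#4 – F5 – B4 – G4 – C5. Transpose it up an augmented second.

D#4 → E##4
F5 → G#5
B4 → C##5
G4 → A#4
C5 → D#5

E##4 G#5 C##5 A#4 D#5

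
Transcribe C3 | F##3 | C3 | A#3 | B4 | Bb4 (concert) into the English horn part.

G3 C##4 G3 E#4 F#5 F5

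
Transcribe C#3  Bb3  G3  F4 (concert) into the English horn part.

G#3 F4 D4 C5

The English horn sounds a perfect fifth below written, so the written part must be a perfect fifth above concert — transpose each note up.
C#3 → G#3
Bb3 → F4
G3 → D4
F4 → C5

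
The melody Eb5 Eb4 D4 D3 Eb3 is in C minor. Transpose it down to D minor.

C minor to D minor down is a minor seventh, so every note moves down by that interval.
Eb5 becomes F4
Eb4 becomes F3
D4 becomes E3
D3 becomes E2
Eb3 becomes F2

F4 F3 E3 E2 F2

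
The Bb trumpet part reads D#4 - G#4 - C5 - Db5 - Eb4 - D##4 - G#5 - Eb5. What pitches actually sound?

The Bb trumpet sounds a major second below written, so transpose each written note down a major second.
D#4 → C#4
G#4 → F#4
C5 → Bb4
Db5 → Cb5
Eb4 → Db4
D##4 → C##4
G#5 → F#5
Eb5 → Db5

C#4 F#4 Bb4 Cb5 Db4 C##4 F#5 Db5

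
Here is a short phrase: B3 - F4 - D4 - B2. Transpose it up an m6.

G4 Db5 Bb4 G3

B3 becomes G4
F4 becomes Db5
D4 becomes Bb4
B2 becomes G3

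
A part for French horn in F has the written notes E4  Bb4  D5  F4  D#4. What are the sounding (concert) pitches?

Written C4 on the French horn in F sounds as F3, a perfect fifth lower; apply that shift to every note.
E4 to A3
Bb4 to Eb4
D5 to G4
F4 to Bb3
D#4 to G#3

A3 Eb4 G4 Bb3 G#3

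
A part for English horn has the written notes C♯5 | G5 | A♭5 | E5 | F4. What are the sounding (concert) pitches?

Written C4 on the English horn sounds as F3, a perfect fifth lower; apply that shift to every note.
C#5 becomes F#4
G5 becomes C5
Ab5 becomes Db5
E5 becomes A4
F4 becomes Bb3

F#4 C5 Db5 A4 Bb3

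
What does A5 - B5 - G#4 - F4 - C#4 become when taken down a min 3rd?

F#5 G#5 E#4 D4 A#3

A5 → F#5
B5 → G#5
G#4 → E#4
F4 → D4
C#4 → A#3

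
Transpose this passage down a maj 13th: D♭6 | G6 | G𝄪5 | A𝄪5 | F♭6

Db6 gives Fb4
G6 gives Bb4
G##5 gives B#3
A##5 gives C##4
Fb6 gives Abb4

Fb4 Bb4 B#3 C##4 Abb4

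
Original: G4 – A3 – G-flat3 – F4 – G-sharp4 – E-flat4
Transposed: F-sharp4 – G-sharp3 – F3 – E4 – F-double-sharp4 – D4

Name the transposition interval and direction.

down a minor second

Take the first pair: G4 → F#4. G to F spans 2 letter names, so the interval is some kind of second.
F#4 to G4 is 1 semitone, which makes it a minor second; the second version is lower, so the direction is down.
Checking another pair — Eb4 → D4 — gives the same interval.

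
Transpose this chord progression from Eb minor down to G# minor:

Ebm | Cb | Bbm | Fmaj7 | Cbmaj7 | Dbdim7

G#m E D#m A#maj7 Emaj7 F#dim7

Eb minor down to G# minor is a diminished sixth; each chord root moves by that interval while the quality stays the same.
Ebm: root Eb down a diminished sixth → G#, giving G#m.
Cb: root Cb down a diminished sixth → E, giving E.
Bbm: root Bb down a diminished sixth → D#, giving D#m.
Fmaj7: root F down a diminished sixth → A#, giving A#maj7.
Cbmaj7: root Cb down a diminished sixth → E, giving Emaj7.
Dbdim7: root Db down a diminished sixth → F#, giving F#dim7.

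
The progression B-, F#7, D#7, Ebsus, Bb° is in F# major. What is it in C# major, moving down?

F#- C#7 A#7 Bbsus F°

F# major down to C# major is a perfect fourth; each chord root moves by that interval while the quality stays the same.
B-: root B down a perfect fourth → F#, giving F#-.
F#7: root F# down a perfect fourth → C#, giving C#7.
D#7: root D# down a perfect fourth → A#, giving A#7.
Ebsus: root Eb down a perfect fourth → Bb, giving Bbsus.
Bb°: root Bb down a perfect fourth → F, giving F°.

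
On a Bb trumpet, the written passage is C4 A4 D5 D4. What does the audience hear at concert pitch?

Written C4 on the Bb trumpet sounds as Bb3, a major second lower; apply that shift to every note.
C4 to Bb3
A4 to G4
D5 to C5
D4 to C4

Bb3 G4 C5 C4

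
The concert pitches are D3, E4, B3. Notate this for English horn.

The English horn sounds a perfect fifth below written, so the written part must be a perfect fifth above concert — transpose each note up.
D3 becomes A3
E4 becomes B4
B3 becomes F#4

A3 B4 F#4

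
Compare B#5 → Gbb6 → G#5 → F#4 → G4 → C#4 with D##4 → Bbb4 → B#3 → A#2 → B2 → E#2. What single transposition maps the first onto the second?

From B#5 to D##4 is 13 letter names — a thirteenth of some quality.
D##4 to B#5 is 20 semitones, which makes it a minor thirteenth; the second version is lower, so the direction is down.
Checking another pair — C#4 → E#2 — gives the same interval.

down a minor thirteenth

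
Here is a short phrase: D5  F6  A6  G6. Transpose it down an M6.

F4 Ab5 C6 Bb5

D5 down a major sixth is F4.
F6 down a major sixth is Ab5.
A6: a sixth down reaches C, and 9 semitones makes it C6.
A major sixth down from G6 gives Bb5.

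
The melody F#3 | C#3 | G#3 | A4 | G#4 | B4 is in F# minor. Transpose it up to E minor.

E4 B3 F#4 G5 F#5 A5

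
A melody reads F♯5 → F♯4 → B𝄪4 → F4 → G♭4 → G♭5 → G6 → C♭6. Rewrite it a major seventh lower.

G4 G3 C##4 Gb3 Abb3 Abb4 Ab5 Dbb5

F#5 becomes G4
F#4 becomes G3
B##4 becomes C##4
F4 becomes Gb3
Gb4 becomes Abb3
Gb5 becomes Abb4
G6 becomes Ab5
Cb6 becomes Dbb5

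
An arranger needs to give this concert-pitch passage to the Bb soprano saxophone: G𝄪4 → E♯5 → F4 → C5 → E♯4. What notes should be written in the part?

A##4 F##5 G4 D5 F##4

Written C4 sounds as Bb3 on the Bb soprano saxophone, so concert pitches are written a major second up.
G##4 to A##4
E#5 to F##5
F4 to G4
C5 to D5
E#4 to F##4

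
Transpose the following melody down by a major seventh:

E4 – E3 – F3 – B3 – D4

F3 F2 Gb2 C3 Eb3

E4 to F3
E3 to F2
F3 to Gb2
B3 to C3
D4 to Eb3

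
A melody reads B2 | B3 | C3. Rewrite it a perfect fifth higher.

B2 → F#3
B3 → F#4
C3 → G3

F#3 F#4 G3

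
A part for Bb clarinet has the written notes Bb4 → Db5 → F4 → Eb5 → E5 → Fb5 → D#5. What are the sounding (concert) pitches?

The Bb clarinet sounds a major second below written, so transpose each written note down a major second.
Bb4 to Ab4
Db5 to Cb5
F4 to Eb4
Eb5 to Db5
E5 to D5
Fb5 to Ebb5
D#5 to C#5

Ab4 Cb5 Eb4 Db5 D5 Ebb5 C#5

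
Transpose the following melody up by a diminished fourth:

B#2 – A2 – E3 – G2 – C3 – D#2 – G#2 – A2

E3 Db3 Ab3 Cb3 Fb3 G2 C3 Db3

B#2 to E3
A2 to Db3
E3 to Ab3
G2 to Cb3
C3 to Fb3
D#2 to G2
G#2 to C3
A2 to Db3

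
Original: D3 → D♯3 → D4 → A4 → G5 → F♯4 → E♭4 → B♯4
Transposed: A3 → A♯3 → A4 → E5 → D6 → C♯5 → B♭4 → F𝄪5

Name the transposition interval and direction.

up a perfect fifth

From D3 to A3 is 5 letter names — a fifth of some quality.
D3 to A3 is 7 semitones, which makes it a perfect fifth; the second version is higher, so the direction is up.
Checking another pair — B#4 → F##5 — gives the same interval.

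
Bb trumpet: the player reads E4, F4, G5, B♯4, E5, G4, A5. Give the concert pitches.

The Bb trumpet sounds a major second below written, so transpose each written note down a major second.
E4 to D4
F4 to Eb4
G5 to F5
B#4 to A#4
E5 to D5
G4 to F4
A5 to G5

D4 Eb4 F5 A#4 D5 F4 G5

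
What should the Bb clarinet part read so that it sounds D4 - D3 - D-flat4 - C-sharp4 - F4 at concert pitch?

E4 E3 Eb4 D#4 G4

Written C4 sounds as Bb3 on the Bb clarinet, so concert pitches are written a major second up.
D4 -> E4
D3 -> E3
Db4 -> Eb4
C#4 -> D#4
F4 -> G4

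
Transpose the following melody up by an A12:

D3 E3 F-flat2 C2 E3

D3 -> A#4
E3 -> B#4
Fb2 -> C4
C2 -> G#3
E3 -> B#4

A#4 B#4 C4 G#3 B#4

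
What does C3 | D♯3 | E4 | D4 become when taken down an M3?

Ab2 B2 C4 Bb3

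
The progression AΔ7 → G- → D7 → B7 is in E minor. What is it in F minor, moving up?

E minor up to F minor is a minor second; each chord root moves by that interval while the quality stays the same.
AΔ7: root A up a minor second → Bb, giving BbΔ7.
G-: root G up a minor second → Ab, giving Ab-.
D7: root D up a minor second → Eb, giving Eb7.
B7: root B up a minor second → C, giving C7.

BbΔ7 Ab- Eb7 C7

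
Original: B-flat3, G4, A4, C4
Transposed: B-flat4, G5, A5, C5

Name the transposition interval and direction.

Take the first pair: Bb3 → Bb4. B to B spans 8 letter names, so the interval is some kind of octave.
Bb3 to Bb4 is 12 semitones, which makes it a perfect octave; the second version is higher, so the direction is up.
Checking another pair — C4 → C5 — gives the same interval.

up a perfect octave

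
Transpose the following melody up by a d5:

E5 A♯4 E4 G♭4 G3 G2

E5: a fifth up reaches B, and 6 semitones makes it Bb5.
A diminished fifth up from A#4 gives E5.
E4 up a diminished fifth is Bb4.
Gb4 up a diminished fifth is Dbb5.
G3: a fifth up reaches D, and 6 semitones makes it Db4.
G2 up a diminished fifth is Db3.

Bb5 E5 Bb4 Dbb5 Db4 Db3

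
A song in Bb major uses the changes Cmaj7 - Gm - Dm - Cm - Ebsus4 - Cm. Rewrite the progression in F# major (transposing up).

G#maj7 D#m A#m G#m Bsus4 G#m

Bb major up to F# major is an augmented fifth; each chord root moves by that interval while the quality stays the same.
Cmaj7: root C up an augmented fifth → G#, giving G#maj7.
Gm: root G up an augmented fifth → D#, giving D#m.
Dm: root D up an augmented fifth → A#, giving A#m.
Cm: root C up an augmented fifth → G#, giving G#m.
Ebsus4: root Eb up an augmented fifth → B, giving Bsus4.
Cm: root C up an augmented fifth → G#, giving G#m.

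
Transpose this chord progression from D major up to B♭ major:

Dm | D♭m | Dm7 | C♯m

Bbm Bbbm Bbm7 Am

D major up to B♭ major is a minor sixth; each chord root moves by that interval while the quality stays the same.
Dm: root D up a minor sixth → Bb, giving Bbm.
D♭m: root D♭ up a minor sixth → Bbb, giving Bbbm.
Dm7: root D up a minor sixth → Bb, giving Bbm7.
C♯m: root C♯ up a minor sixth → A, giving Am.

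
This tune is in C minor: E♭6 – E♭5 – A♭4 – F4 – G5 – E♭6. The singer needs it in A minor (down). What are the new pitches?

C minor to A minor down is a minor third, so every note moves down by that interval.
Eb6 to C6
Eb5 to C5
Ab4 to F4
F4 to D4
G5 to E5
Eb6 to C6

C6 C5 F4 D4 E5 C6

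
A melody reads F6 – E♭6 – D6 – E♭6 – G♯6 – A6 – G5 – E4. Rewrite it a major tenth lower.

Db5 Cb5 Bb4 Cb5 E5 F5 Eb4 C3

F6 to Db5
Eb6 to Cb5
D6 to Bb4
Eb6 to Cb5
G#6 to E5
A6 to F5
G5 to Eb4
E4 to C3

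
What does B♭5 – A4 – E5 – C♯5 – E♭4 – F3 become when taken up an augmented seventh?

A#6 G##5 D##6 B##5 D#5 E#4

An augmented seventh up from Bb5 gives A#6.
An augmented seventh up from A4 gives G##5.
E5 up an augmented seventh is D##6.
C#5 up an augmented seventh is B##5.
An augmented seventh up from Eb4 gives D#5.
F3 up an augmented seventh is E#4.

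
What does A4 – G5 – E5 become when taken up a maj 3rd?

C#5 B5 G#5

A4 → C#5
G5 → B5
E5 → G#5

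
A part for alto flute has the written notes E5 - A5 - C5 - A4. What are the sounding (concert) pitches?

Written C4 on the alto flute sounds as G3, a perfect fourth lower; apply that shift to every note.
E5 -> B4
A5 -> E5
C5 -> G4
A4 -> E4

B4 E5 G4 E4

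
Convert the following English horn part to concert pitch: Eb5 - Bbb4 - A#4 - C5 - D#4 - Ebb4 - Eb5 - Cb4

Written C4 on the English horn sounds as F3, a perfect fifth lower; apply that shift to every note.
Eb5 → Ab4
Bbb4 → Ebb4
A#4 → D#4
C5 → F4
D#4 → G#3
Ebb4 → Abb3
Eb5 → Ab4
Cb4 → Fb3

Ab4 Ebb4 D#4 F4 G#3 Abb3 Ab4 Fb3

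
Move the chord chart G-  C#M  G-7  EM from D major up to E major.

A- D#M A-7 F#M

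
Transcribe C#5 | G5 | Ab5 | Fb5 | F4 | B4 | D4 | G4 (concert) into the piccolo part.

C#4 G4 Ab4 Fb4 F3 B3 D3 G3

Written C4 sounds as C5 on the piccolo, so concert pitches are written a perfect octave down.
C#5 gives C#4
G5 gives G4
Ab5 gives Ab4
Fb5 gives Fb4
F4 gives F3
B4 gives B3
D4 gives D3
G4 gives G3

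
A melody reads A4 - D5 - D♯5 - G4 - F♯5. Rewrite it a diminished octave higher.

Ab5 Db6 D6 Gb5 F6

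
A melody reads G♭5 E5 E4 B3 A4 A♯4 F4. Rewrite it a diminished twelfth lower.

C4 A#3 A#2 E#2 D#3 D##3 B2

A diminished twelfth down from Gb5 gives C4.
E5: a twelfth down reaches A, and 18 semitones makes it A#3.
A diminished twelfth down from E4 gives A#2.
B3: a twelfth down reaches E, and 18 semitones makes it E#2.
A diminished twelfth down from A4 gives D#3.
A#4: a twelfth down reaches D, and 18 semitones makes it D##3.
F4: a twelfth down reaches B, and 18 semitones makes it B2.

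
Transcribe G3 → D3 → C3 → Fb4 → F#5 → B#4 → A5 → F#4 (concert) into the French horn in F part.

Written C4 sounds as F3 on the French horn in F, so concert pitches are written a perfect fifth up.
G3 to D4
D3 to A3
C3 to G3
Fb4 to Cb5
F#5 to C#6
B#4 to F##5
A5 to E6
F#4 to C#5

D4 A3 G3 Cb5 C#6 F##5 E6 C#5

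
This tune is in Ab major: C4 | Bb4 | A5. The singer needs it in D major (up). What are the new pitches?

From Ab up to D is an augmented fourth; apply that to each pitch.
C4 → F#4
Bb4 → E5
A5 → D#6

F#4 E5 D#6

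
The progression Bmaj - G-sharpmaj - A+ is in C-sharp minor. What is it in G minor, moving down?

Fmaj Dmaj Eb+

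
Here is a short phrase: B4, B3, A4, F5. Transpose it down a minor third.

B4 down a minor third is G#4.
B3: a third down reaches G, and 3 semitones makes it G#3.
A4 down a minor third is F#4.
A minor third down from F5 gives D5.

G#4 G#3 F#4 D5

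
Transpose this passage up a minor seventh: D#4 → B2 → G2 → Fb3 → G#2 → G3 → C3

C#5 A3 F3 Ebb4 F#3 F4 Bb3

D#4: a seventh up reaches C, and 10 semitones makes it C#5.
A minor seventh up from B2 gives A3.
G2: a seventh up reaches F, and 10 semitones makes it F3.
A minor seventh up from Fb3 gives Ebb4.
G#2: a seventh up reaches F, and 10 semitones makes it F#3.
G3 up a minor seventh is F4.
A minor seventh up from C3 gives Bb3.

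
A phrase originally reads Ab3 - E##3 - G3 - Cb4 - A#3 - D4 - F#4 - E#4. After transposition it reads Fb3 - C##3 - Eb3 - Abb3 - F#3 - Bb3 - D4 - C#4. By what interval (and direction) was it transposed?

From Ab3 to Fb3 is 3 letter names — a third of some quality.
Fb3 to Ab3 is 4 semitones, which makes it a major third; the second version is lower, so the direction is down.
Checking another pair — E#4 → C#4 — gives the same interval.

down a major third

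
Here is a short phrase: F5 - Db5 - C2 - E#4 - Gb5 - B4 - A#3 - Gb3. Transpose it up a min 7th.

Eb6 Cb6 Bb2 D#5 Fb6 A5 G#4 Fb4

F5: a seventh up reaches E, and 10 semitones makes it Eb6.
Db5 up a minor seventh is Cb6.
C2 up a minor seventh is Bb2.
E#4 up a minor seventh is D#5.
Gb5: a seventh up reaches F, and 10 semitones makes it Fb6.
A minor seventh up from B4 gives A5.
A minor seventh up from A#3 gives G#4.
Gb3: a seventh up reaches F, and 10 semitones makes it Fb4.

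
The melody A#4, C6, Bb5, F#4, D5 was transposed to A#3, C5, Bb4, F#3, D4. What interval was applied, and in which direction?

Take the first pair: A#4 → A#3. A to A spans 8 letter names, so the interval is some kind of octave.
A#3 to A#4 is 12 semitones, which makes it a perfect octave; the second version is lower, so the direction is down.
Checking another pair — D5 → D4 — gives the same interval.

down a perfect octave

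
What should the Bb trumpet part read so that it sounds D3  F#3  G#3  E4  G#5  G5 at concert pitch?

The Bb trumpet sounds a major second below written, so the written part must be a major second above concert — transpose each note up.
D3 → E3
F#3 → G#3
G#3 → A#3
E4 → F#4
G#5 → A#5
G5 → A5

E3 G#3 A#3 F#4 A#5 A5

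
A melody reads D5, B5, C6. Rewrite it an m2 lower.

C#5 A#5 B5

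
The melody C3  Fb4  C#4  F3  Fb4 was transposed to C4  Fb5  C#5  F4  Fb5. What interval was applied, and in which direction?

up a perfect octave

Take the first pair: C3 → C4. C to C spans 8 letter names, so the interval is some kind of octave.
C3 to C4 is 12 semitones, which makes it a perfect octave; the second version is higher, so the direction is up.
Checking another pair — Fb4 → Fb5 — gives the same interval.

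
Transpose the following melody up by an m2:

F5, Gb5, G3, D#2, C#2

Gb5 Abb5 Ab3 E2 D2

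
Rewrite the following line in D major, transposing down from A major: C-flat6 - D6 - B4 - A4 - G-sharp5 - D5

A major to D major down is a perfect fifth, so every note moves down by that interval.
Cb6 to Fb5
D6 to G5
B4 to E4
A4 to D4
G#5 to C#5
D5 to G4

Fb5 G5 E4 D4 C#5 G4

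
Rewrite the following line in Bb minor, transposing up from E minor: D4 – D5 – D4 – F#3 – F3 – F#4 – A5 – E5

Ab4 Ab5 Ab4 C4 Cb4 C5 Eb6 Bb5

E minor to Bb minor up is a diminished fifth, so every note moves up by that interval.
D4 to Ab4
D5 to Ab5
D4 to Ab4
F#3 to C4
F3 to Cb4
F#4 to C5
A5 to Eb6
E5 to Bb5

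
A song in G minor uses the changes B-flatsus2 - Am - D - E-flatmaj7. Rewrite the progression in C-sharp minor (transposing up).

Esus2 D#m G# Amaj7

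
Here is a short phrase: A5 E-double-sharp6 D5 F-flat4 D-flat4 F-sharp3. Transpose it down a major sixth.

C5 G##5 F4 Abb3 Fb3 A2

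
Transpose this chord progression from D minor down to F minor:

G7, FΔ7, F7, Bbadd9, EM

D minor down to F minor is a major sixth; each chord root moves by that interval while the quality stays the same.
G7: root G down a major sixth → Bb, giving Bb7.
FΔ7: root F down a major sixth → Ab, giving AbΔ7.
F7: root F down a major sixth → Ab, giving Ab7.
Bbadd9: root Bb down a major sixth → Db, giving Dbadd9.
EM: root E down a major sixth → G, giving GM.

Bb7 AbΔ7 Ab7 Dbadd9 GM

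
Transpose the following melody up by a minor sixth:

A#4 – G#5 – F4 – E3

F#5 E6 Db5 C4

A#4: a sixth up reaches F, and 8 semitones makes it F#5.
G#5: a sixth up reaches E, and 8 semitones makes it E6.
F4 up a minor sixth is Db5.
A minor sixth up from E3 gives C4.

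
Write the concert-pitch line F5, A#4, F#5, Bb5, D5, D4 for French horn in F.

C6 E#5 C#6 F6 A5 A4

The French horn in F sounds a perfect fifth below written, so the written part must be a perfect fifth above concert — transpose each note up.
F5 to C6
A#4 to E#5
F#5 to C#6
Bb5 to F6
D5 to A5
D4 to A4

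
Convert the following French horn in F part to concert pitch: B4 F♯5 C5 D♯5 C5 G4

The French horn in F sounds a perfect fifth below written, so transpose each written note down a perfect fifth.
B4 → E4
F#5 → B4
C5 → F4
D#5 → G#4
C5 → F4
G4 → C4

E4 B4 F4 G#4 F4 C4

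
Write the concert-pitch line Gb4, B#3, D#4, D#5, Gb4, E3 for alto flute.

Cb5 E#4 G#4 G#5 Cb5 A3

The alto flute sounds a perfect fourth below written, so the written part must be a perfect fourth above concert — transpose each note up.
Gb4 -> Cb5
B#3 -> E#4
D#4 -> G#4
D#5 -> G#5
Gb4 -> Cb5
E3 -> A3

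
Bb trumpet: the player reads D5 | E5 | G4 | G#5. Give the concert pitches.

Written C4 on the Bb trumpet sounds as Bb3, a major second lower; apply that shift to every note.
D5 → C5
E5 → D5
G4 → F4
G#5 → F#5

C5 D5 F4 F#5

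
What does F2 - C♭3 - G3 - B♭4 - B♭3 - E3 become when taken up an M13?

D4 Ab4 E5 G6 G5 C#5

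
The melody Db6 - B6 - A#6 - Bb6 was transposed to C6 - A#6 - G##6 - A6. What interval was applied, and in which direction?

From Db6 to C6 is 2 letter names — a second of some quality.
C6 to Db6 is 1 semitone, which makes it a minor second; the second version is lower, so the direction is down.
Checking another pair — Bb6 → A6 — gives the same interval.

down a minor second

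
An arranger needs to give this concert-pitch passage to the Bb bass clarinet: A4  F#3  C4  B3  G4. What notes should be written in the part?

B5 G#4 D5 C#5 A5

Written C4 sounds as Bb2 on the Bb bass clarinet, so concert pitches are written a major ninth up.
A4 gives B5
F#3 gives G#4
C4 gives D5
B3 gives C#5
G4 gives A5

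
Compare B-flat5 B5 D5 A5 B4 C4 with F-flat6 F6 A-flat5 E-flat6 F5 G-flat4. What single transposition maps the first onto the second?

up a diminished fifth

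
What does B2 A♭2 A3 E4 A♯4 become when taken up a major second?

C#3 Bb2 B3 F#4 B#4

A major second up from B2 gives C#3.
Ab2: a second up reaches B, and 2 semitones makes it Bb2.
A3: a second up reaches B, and 2 semitones makes it B3.
A major second up from E4 gives F#4.
A#4: a second up reaches B, and 2 semitones makes it B#4.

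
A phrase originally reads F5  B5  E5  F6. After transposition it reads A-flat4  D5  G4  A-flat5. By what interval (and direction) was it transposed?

down a major sixth

From F5 to Ab4 is 6 letter names — a sixth of some quality.
Ab4 to F5 is 9 semitones, which makes it a major sixth; the second version is lower, so the direction is down.
Checking another pair — F6 → Ab5 — gives the same interval.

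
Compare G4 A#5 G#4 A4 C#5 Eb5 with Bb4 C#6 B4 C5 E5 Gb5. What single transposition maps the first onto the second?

up a minor third

From G4 to Bb4 is 3 letter names — a third of some quality.
G4 to Bb4 is 3 semitones, which makes it a minor third; the second version is higher, so the direction is up.
Checking another pair — Eb5 → Gb5 — gives the same interval.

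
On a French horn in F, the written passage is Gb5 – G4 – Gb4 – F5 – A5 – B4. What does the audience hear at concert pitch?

Cb5 C4 Cb4 Bb4 D5 E4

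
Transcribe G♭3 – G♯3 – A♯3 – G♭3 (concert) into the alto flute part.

Cb4 C#4 D#4 Cb4

Written C4 sounds as G3 on the alto flute, so concert pitches are written a perfect fourth up.
Gb3 becomes Cb4
G#3 becomes C#4
A#3 becomes D#4
Gb3 becomes Cb4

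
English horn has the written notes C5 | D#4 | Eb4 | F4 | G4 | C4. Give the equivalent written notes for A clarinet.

First find concert pitch: the English horn sounds a perfect fifth below written, so C5 D#4 Eb4 F4 G4 C4 sounds F4 G#3 Ab3 Bb3 C4 F3.
Then write for A clarinet: it sounds a minor third below written, so the part must be a minor third above concert.
F4 → Ab4
G#3 → B3
Ab3 → Cb4
Bb3 → Db4
C4 → Eb4
F3 → Ab3

Ab4 B3 Cb4 Db4 Eb4 Ab3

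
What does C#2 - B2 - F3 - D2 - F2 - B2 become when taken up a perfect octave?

C#3 B3 F4 D3 F3 B3

C#2 up a perfect octave is C#3.
B2: an octave up reaches B, and 12 semitones makes it B3.
F3: an octave up reaches F, and 12 semitones makes it F4.
A perfect octave up from D2 gives D3.
F2: an octave up reaches F, and 12 semitones makes it F3.
A perfect octave up from B2 gives B3.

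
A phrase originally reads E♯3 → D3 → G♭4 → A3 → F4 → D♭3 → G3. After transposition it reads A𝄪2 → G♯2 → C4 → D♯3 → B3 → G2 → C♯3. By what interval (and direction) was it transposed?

down a diminished fifth

From E#3 to A##2 is 5 letter names — a fifth of some quality.
A##2 to E#3 is 6 semitones, which makes it a diminished fifth; the second version is lower, so the direction is down.
Checking another pair — G3 → C#3 — gives the same interval.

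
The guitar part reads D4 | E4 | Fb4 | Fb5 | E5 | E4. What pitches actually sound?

D3 E3 Fb3 Fb4 E4 E3

The guitar sounds a perfect octave below written, so transpose each written note down a perfect octave.
D4 to D3
E4 to E3
Fb4 to Fb3
Fb5 to Fb4
E5 to E4
E4 to E3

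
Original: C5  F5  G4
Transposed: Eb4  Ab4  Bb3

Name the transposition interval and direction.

down a major sixth

From C5 to Eb4 is 6 letter names — a sixth of some quality.
Eb4 to C5 is 9 semitones, which makes it a major sixth; the second version is lower, so the direction is down.
Checking another pair — G4 → Bb3 — gives the same interval.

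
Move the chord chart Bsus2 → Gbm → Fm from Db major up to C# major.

A##sus2 F#m E#m

Db major up to C# major is an augmented seventh; each chord root moves by that interval while the quality stays the same.
Bsus2: root B up an augmented seventh → A##, giving A##sus2.
Gbm: root Gb up an augmented seventh → F#, giving F#m.
Fm: root F up an augmented seventh → E#, giving E#m.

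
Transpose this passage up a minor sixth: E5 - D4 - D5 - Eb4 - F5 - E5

C6 Bb4 Bb5 Cb5 Db6 C6

A minor sixth up from E5 gives C6.
D4: a sixth up reaches B, and 8 semitones makes it Bb4.
D5 up a minor sixth is Bb5.
A minor sixth up from Eb4 gives Cb5.
F5: a sixth up reaches D, and 8 semitones makes it Db6.
E5: a sixth up reaches C, and 8 semitones makes it C6.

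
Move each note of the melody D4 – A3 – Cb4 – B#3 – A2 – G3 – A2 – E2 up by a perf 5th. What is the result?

A4 E4 Gb4 F##4 E3 D4 E3 B2

D4: a fifth up reaches A, and 7 semitones makes it A4.
A3: a fifth up reaches E, and 7 semitones makes it E4.
Cb4 up a perfect fifth is Gb4.
A perfect fifth up from B#3 gives F##4.
A2 up a perfect fifth is E3.
A perfect fifth up from G3 gives D4.
A2: a fifth up reaches E, and 7 semitones makes it E3.
E2: a fifth up reaches B, and 7 semitones makes it B2.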